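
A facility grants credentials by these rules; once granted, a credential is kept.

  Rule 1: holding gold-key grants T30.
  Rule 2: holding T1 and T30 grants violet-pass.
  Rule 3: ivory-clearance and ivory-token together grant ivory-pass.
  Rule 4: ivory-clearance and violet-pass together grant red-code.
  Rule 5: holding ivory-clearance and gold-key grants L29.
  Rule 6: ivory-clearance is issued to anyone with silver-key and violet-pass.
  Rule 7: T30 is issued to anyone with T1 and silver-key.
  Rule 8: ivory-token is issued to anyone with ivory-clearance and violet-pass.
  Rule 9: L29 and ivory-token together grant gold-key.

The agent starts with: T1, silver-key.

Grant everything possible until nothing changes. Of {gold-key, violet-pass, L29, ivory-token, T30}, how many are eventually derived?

Holding T1 and silver-key grants T30 (Rule 7).
Holding T1 and T30 grants violet-pass (Rule 2).
Holding silver-key and violet-pass grants ivory-clearance (Rule 6).
Holding ivory-clearance and violet-pass grants ivory-token (Rule 8).
gold-key would need L29 and ivory-token (Rule 9), but L29 is never granted.
violet-pass: reached.
L29 would need ivory-clearance and gold-key (Rule 5), but gold-key is never granted.
ivory-token: reached.
T30: reached.
Reached: violet-pass, ivory-token, and T30 — 3 of the 5.

3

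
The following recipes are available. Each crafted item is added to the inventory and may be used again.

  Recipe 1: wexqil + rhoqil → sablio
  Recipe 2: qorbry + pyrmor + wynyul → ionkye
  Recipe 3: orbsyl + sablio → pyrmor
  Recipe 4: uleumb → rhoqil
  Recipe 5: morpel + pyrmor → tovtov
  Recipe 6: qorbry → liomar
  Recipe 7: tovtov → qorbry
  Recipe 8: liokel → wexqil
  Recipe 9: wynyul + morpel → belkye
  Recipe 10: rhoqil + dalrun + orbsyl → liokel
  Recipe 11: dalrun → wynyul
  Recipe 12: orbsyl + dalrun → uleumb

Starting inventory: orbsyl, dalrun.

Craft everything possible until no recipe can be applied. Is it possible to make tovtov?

tovtov would need morpel and pyrmor (Recipe 5), but morpel is never obtained.

No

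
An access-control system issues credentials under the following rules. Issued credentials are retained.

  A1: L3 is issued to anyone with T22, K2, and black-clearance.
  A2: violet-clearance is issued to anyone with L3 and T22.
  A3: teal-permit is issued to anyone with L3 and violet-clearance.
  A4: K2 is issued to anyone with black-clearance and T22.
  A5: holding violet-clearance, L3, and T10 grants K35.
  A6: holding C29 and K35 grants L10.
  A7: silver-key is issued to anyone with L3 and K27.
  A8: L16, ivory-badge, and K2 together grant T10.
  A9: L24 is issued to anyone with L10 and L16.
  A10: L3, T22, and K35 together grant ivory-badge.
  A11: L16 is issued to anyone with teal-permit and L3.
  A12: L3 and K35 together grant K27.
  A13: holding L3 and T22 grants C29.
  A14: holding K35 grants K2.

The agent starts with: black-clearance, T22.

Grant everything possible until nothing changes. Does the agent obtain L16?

Yes

Holding black-clearance and T22 grants K2 (A4).
Holding T22, K2, and black-clearance grants L3 (A1).
Holding L3 and T22 grants violet-clearance (A2).
Holding L3 and violet-clearance grants teal-permit (A3).
Holding teal-permit and L3 grants L16 (A11).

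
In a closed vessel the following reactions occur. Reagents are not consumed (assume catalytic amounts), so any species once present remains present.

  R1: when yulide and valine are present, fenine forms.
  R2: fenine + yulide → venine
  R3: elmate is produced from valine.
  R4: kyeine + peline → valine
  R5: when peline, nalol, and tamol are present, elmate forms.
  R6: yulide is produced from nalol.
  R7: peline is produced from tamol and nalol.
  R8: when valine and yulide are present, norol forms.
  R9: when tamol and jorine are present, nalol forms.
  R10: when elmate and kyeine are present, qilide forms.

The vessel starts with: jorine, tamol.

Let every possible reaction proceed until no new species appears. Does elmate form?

tamol and jorine present → nalol forms (R9).
tamol and nalol present → peline forms (R7).
peline, nalol, and tamol present → elmate forms (R5).

Yes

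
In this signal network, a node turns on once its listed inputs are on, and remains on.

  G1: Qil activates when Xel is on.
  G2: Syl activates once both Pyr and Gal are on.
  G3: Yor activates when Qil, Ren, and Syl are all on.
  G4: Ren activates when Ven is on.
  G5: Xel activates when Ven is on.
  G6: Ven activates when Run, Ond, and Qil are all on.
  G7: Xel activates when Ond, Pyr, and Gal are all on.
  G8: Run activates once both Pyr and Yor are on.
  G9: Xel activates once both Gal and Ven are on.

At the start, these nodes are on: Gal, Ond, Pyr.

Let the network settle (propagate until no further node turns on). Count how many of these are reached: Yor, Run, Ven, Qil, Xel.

G7: Ond, Pyr, and Gal on → Xel on.
G1: Xel on → Qil on.
Yor would need Qil, Ren, and Syl (G3), but Ren never turns on.
Run would need Pyr and Yor (G8), but Yor never turns on.
Ven would need Run, Ond, and Qil (G6), but Run never turns on.
Qil: reached.
Xel: reached.
Reached: Qil and Xel — 2 of the 5.

2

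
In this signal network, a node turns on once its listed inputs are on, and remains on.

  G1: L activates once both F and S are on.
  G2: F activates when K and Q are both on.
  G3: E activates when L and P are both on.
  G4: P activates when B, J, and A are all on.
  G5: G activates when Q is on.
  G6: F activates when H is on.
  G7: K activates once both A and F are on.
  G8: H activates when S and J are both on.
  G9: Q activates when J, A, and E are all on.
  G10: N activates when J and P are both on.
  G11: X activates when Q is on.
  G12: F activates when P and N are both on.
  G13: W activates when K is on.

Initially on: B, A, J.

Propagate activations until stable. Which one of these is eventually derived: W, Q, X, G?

B, J, and A are on, so P activates (G4).
J and P are on, so N activates (G10).
P and N are on, so F activates (G12).
A and F are on, so K activates (G7).
G13: K on → W on.
X would need Q (G11), but Q never turns on. Q would need J, A, and E (G9), but E never turns on. G would need Q (G5), but Q never turns on.

W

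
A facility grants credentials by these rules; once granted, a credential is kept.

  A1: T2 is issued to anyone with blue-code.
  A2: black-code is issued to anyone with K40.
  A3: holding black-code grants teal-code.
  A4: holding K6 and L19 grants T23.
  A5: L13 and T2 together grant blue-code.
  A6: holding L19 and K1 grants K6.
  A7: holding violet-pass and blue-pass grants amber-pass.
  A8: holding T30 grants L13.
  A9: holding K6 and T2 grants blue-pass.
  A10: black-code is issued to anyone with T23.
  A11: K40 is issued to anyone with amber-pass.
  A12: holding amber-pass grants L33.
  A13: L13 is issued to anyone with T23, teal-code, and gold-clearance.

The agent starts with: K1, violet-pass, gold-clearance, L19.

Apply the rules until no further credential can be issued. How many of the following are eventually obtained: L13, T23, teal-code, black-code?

4

Holding L19 and K1 grants K6 (A6).
Holding K6 and L19 grants T23 (A4).
Holding T23 grants black-code (A10).
Holding black-code grants teal-code (A3).
Holding T23, teal-code, and gold-clearance grants L13 (A13).
L13: reached.
T23: reached.
teal-code: reached.
black-code: reached.
All 4 are reached.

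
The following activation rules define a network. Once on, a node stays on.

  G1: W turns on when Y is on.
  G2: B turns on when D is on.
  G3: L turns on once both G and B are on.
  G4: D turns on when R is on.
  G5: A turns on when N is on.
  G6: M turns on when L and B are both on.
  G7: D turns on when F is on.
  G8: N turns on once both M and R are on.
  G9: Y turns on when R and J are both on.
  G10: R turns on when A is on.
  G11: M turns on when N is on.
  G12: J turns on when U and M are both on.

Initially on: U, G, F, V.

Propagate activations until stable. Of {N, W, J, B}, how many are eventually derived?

G7: F on → D on.
G2: D on → B on.
G and B are on, so L turns on (G3).
G6: L and B on → M on.
G12: U and M on → J on.
N would need M and R (G8), but R never turns on.
W would need Y (G1), but Y never turns on.
J: reached.
B: reached.
Reached: J and B — 2 of the 4.

2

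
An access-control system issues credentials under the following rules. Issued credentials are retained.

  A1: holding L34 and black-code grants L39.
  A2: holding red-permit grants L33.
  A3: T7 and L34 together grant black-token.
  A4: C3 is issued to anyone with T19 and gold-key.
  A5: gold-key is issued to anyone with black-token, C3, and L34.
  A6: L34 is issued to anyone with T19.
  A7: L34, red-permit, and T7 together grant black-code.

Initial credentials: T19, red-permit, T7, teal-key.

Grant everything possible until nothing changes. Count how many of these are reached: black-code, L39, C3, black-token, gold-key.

3

Holding T19 grants L34 (A6).
Holding L34, red-permit, and T7 grants black-code (A7).
Holding T7 and L34 grants black-token (A3).
Holding L34 and black-code grants L39 (A1).
black-code: reached.
L39: reached.
C3 would need T19 and gold-key (A4), but gold-key is never granted.
black-token: reached.
gold-key would need black-token, C3, and L34 (A5), but C3 is never granted.
Reached: black-code, L39, and black-token — 3 of the 5.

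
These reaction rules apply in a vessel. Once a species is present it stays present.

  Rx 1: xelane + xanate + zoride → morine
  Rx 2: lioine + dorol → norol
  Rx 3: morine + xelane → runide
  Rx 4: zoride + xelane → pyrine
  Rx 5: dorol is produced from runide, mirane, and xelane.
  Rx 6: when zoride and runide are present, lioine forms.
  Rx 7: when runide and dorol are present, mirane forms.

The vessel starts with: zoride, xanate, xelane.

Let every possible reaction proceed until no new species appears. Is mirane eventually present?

mirane would need runide and dorol (Rx 7), but dorol never forms.

No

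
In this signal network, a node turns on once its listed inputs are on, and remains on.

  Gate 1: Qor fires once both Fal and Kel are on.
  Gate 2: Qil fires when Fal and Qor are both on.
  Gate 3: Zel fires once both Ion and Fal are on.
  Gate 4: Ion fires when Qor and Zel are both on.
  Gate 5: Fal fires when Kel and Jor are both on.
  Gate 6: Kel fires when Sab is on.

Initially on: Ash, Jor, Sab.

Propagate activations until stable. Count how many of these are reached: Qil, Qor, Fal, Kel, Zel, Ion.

Sab is on, so Kel fires (Gate 6).
Kel and Jor are on, so Fal fires (Gate 5).
Fal and Kel are on, so Qor fires (Gate 1).
Fal and Qor are on, so Qil fires (Gate 2).
Qil: reached.
Qor: reached.
Fal: reached.
Kel: reached.
Zel would need Ion and Fal (Gate 3), but Ion never turns on.
Ion would need Qor and Zel (Gate 4), but Zel never turns on.
Reached: Qil, Qor, Fal, and Kel — 4 of the 6.

4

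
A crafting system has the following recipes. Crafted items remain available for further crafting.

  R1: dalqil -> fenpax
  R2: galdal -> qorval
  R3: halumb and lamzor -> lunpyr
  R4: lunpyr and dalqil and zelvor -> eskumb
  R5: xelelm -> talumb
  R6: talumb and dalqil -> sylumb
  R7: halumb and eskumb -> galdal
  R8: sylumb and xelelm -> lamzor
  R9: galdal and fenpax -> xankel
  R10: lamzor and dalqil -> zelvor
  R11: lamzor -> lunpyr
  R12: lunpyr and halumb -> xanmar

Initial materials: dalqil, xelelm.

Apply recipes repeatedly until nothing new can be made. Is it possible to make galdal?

galdal would need halumb and eskumb (R7), but halumb is never obtained.

No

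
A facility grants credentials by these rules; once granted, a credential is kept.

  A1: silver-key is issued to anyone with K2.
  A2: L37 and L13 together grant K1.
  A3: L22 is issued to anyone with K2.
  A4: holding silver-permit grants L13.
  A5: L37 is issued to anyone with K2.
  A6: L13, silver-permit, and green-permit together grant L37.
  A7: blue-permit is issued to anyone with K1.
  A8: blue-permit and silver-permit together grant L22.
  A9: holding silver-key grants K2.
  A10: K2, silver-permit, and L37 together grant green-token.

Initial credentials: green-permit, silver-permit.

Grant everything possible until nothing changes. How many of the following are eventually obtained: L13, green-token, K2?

1

Holding silver-permit grants L13 (A4).
L13: reached.
green-token would need K2, silver-permit, and L37 (A10), but K2 is never granted.
K2 would need silver-key (A9), but silver-key is never granted.
Reached: L13 — 1 of the 3.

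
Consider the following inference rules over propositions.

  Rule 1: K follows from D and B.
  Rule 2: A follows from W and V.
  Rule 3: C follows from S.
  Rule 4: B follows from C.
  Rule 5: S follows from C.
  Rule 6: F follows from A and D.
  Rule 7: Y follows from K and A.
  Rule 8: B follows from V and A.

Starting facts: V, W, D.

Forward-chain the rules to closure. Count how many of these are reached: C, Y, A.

2

W and V hold, so A follows (Rule 2).
V and A hold, so B follows (Rule 8).
From D and B, Rule 1 gives K.
K and A hold, so Y follows (Rule 7).
C would need S (Rule 3), but S is never established.
Y: reached.
A: reached.
Reached: Y and A — 2 of the 3.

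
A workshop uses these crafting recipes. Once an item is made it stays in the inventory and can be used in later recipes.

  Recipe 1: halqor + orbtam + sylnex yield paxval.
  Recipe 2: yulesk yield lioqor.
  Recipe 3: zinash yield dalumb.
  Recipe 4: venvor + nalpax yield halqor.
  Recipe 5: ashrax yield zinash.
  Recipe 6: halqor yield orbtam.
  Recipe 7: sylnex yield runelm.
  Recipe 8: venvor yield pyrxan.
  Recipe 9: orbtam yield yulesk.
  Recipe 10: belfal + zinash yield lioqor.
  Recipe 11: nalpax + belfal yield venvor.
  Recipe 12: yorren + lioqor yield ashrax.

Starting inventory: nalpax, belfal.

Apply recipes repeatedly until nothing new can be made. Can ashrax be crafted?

ashrax would need yorren and lioqor (Recipe 12), but yorren is never obtained.

No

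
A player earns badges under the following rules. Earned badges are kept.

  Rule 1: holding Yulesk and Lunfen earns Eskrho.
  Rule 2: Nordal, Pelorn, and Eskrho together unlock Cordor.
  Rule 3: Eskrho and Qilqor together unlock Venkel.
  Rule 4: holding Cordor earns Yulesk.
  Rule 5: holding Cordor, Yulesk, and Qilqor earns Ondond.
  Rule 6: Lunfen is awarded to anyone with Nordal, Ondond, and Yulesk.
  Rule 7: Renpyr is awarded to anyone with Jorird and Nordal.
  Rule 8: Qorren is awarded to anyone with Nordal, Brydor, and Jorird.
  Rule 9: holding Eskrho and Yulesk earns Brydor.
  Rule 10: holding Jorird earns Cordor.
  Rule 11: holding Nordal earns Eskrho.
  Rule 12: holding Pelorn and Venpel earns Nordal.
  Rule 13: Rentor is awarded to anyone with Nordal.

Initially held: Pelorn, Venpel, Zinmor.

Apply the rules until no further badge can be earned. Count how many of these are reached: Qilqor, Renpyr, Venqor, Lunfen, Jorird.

0

No rule produces Qilqor, and it is not given.
Renpyr would need Jorird and Nordal (Rule 7), but Jorird is never earned.
No rule produces Venqor, and it is not given.
Lunfen would need Nordal, Ondond, and Yulesk (Rule 6), but Ondond is never earned.
No rule produces Jorird, and it is not given.
None of the 5 are reached.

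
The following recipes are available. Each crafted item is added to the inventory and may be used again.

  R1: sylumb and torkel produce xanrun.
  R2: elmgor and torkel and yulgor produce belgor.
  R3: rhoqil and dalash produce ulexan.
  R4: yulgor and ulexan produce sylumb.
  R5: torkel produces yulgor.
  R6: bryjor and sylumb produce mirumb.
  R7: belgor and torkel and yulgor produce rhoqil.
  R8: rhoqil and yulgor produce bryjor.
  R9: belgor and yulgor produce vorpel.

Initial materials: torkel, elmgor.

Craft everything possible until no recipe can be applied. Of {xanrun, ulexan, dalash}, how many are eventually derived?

0

xanrun would need sylumb and torkel (R1), but sylumb is never obtained.
ulexan would need rhoqil and dalash (R3), but dalash is never obtained.
No rule produces dalash, and it is not given.
None of the 3 are reached.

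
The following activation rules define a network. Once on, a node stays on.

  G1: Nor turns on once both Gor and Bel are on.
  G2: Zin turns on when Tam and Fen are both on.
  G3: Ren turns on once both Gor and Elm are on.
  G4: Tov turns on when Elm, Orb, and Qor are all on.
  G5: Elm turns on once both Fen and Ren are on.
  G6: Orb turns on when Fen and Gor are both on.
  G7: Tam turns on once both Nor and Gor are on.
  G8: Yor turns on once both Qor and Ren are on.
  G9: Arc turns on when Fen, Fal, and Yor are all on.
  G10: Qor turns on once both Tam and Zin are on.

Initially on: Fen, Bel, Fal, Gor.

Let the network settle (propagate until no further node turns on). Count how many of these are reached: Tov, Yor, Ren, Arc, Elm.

Tov would need Elm, Orb, and Qor (G4), but Elm never turns on.
Yor would need Qor and Ren (G8), but Ren never turns on.
Ren would need Gor and Elm (G3), but Elm never turns on.
Arc would need Fen, Fal, and Yor (G9), but Yor never turns on.
Elm would need Fen and Ren (G5), but Ren never turns on.
None of the 5 are reached.

0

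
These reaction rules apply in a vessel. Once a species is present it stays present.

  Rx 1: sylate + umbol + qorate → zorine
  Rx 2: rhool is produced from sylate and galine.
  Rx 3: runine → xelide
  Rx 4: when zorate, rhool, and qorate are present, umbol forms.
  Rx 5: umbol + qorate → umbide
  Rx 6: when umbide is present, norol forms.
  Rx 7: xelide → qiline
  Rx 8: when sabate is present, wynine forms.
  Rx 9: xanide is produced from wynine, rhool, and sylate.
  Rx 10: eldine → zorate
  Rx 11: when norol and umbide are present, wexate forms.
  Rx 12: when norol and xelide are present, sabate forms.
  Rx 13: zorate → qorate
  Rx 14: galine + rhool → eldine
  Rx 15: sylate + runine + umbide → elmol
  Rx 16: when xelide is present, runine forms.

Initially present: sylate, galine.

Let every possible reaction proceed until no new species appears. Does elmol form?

elmol would need sylate, runine, and umbide (Rx 15), but runine never forms.

No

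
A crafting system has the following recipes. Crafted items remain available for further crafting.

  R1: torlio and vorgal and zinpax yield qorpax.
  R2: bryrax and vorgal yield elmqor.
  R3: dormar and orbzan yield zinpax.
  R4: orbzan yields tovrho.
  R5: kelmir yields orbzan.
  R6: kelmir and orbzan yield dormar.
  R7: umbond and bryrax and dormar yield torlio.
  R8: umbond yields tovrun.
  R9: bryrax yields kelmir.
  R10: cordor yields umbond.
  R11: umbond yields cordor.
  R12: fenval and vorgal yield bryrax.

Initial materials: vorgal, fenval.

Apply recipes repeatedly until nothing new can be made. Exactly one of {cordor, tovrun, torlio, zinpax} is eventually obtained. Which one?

Using R12, fenval and vorgal make bryrax.
Using R9, bryrax makes kelmir.
Using R5, kelmir makes orbzan.
Using R6, kelmir and orbzan make dormar.
dormar and orbzan → zinpax (R3).
tovrun would need umbond (R8), but umbond is never obtained. cordor would need umbond (R11), but umbond is never obtained. torlio would need umbond, bryrax, and dormar (R7), but umbond is never obtained.

zinpax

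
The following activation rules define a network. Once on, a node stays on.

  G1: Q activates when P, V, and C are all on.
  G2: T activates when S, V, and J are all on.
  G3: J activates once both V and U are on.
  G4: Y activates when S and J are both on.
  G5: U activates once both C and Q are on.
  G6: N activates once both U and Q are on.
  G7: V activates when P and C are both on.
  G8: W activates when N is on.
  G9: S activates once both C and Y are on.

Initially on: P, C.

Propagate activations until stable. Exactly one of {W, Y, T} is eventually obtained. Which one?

G7: P and C on → V on.
G1: P, V, and C on → Q on.
C and Q are on, so U activates (G5).
G6: U and Q on → N on.
N is on, so W activates (G8).
Y would need S and J (G4), but S never turns on. T would need S, V, and J (G2), but S never turns on.

W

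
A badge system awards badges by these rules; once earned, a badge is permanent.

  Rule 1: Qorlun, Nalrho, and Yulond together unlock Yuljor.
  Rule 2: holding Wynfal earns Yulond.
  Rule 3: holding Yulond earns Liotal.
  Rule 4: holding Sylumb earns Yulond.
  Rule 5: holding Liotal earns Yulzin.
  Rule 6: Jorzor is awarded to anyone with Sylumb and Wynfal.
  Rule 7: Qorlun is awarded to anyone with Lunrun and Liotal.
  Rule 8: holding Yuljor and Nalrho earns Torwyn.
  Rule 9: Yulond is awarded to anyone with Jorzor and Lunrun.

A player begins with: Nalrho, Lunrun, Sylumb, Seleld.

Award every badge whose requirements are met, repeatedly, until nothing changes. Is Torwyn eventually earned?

With Sylumb, Yulond is earned (Rule 4).
With Yulond, Liotal is earned (Rule 3).
With Lunrun and Liotal, Qorlun is earned (Rule 7).
With Qorlun, Nalrho, and Yulond, Yuljor is earned (Rule 1).
With Yuljor and Nalrho, Torwyn is earned (Rule 8).

Yes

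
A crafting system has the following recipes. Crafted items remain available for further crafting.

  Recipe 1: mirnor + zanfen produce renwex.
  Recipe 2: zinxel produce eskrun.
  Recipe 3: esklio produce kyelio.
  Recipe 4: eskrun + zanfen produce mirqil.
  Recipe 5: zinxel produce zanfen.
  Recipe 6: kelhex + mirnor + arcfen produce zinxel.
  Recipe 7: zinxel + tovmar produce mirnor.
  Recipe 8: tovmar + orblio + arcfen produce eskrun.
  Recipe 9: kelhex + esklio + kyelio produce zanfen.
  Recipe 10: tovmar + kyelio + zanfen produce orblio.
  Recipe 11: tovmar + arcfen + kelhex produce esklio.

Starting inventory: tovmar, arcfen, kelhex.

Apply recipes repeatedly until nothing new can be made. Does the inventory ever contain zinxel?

zinxel would need kelhex, mirnor, and arcfen (Recipe 6), but mirnor is never obtained.

No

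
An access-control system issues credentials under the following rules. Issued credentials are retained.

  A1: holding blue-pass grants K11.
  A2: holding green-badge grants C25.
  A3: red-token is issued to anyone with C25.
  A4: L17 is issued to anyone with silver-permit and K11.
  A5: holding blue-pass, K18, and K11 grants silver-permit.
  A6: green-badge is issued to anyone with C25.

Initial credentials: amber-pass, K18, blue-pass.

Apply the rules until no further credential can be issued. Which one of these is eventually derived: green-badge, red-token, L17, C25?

Holding blue-pass grants K11 (A1).
Holding blue-pass, K18, and K11 grants silver-permit (A5).
Holding silver-permit and K11 grants L17 (A4).
green-badge would need C25 (A6), but C25 is never granted. red-token would need C25 (A3), but C25 is never granted. C25 would need green-badge (A2), but green-badge is never granted.

L17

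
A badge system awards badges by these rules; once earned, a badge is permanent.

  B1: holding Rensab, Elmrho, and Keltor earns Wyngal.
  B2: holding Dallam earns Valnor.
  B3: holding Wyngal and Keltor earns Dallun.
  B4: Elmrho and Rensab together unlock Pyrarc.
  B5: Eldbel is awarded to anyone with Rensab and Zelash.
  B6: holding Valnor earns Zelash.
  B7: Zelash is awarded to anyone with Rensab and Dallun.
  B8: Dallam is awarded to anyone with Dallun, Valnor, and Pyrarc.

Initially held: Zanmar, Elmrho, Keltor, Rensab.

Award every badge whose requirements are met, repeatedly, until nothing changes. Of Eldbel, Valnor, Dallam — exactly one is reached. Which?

With Rensab, Elmrho, and Keltor, Wyngal is earned (B1).
With Wyngal and Keltor, Dallun is earned (B3).
With Rensab and Dallun, Zelash is earned (B7).
With Rensab and Zelash, Eldbel is earned (B5).
Valnor would need Dallam (B2), but Dallam is never earned. Dallam would need Dallun, Valnor, and Pyrarc (B8), but Valnor is never earned.

Eldbel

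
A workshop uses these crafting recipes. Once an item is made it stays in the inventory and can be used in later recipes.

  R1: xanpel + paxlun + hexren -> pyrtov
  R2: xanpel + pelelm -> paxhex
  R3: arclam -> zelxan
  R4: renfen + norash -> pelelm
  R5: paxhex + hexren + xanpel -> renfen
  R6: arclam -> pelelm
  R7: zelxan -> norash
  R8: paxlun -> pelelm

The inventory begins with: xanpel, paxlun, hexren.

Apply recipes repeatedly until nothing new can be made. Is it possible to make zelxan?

zelxan would need arclam (R3), but arclam is never obtained.

No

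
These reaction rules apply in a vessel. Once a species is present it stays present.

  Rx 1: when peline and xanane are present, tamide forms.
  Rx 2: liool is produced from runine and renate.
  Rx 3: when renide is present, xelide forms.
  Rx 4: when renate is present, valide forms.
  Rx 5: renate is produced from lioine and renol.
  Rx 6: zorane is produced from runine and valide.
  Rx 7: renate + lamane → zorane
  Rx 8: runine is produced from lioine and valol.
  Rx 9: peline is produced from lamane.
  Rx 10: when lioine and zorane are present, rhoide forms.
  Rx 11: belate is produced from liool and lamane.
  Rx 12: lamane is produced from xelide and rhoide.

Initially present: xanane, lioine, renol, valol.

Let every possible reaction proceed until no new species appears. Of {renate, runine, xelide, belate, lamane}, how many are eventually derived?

2

lioine and valol present → runine forms (Rx 8).
lioine and renol present → renate forms (Rx 5).
renate: reached.
runine: reached.
xelide would need renide (Rx 3), but renide never forms.
belate would need liool and lamane (Rx 11), but lamane never forms.
lamane would need xelide and rhoide (Rx 12), but xelide never forms.
Reached: renate and runine — 2 of the 5.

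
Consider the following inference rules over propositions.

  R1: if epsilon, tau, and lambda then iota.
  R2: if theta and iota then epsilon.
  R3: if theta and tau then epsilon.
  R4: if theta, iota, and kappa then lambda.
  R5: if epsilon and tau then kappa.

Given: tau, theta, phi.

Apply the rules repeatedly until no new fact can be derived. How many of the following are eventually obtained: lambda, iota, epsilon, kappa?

2

From theta and tau, R3 gives epsilon.
epsilon and tau hold, so kappa follows (R5).
lambda would need theta, iota, and kappa (R4), but iota is never established.
iota would need epsilon, tau, and lambda (R1), but lambda is never established.
epsilon: reached.
kappa: reached.
Reached: epsilon and kappa — 2 of the 4.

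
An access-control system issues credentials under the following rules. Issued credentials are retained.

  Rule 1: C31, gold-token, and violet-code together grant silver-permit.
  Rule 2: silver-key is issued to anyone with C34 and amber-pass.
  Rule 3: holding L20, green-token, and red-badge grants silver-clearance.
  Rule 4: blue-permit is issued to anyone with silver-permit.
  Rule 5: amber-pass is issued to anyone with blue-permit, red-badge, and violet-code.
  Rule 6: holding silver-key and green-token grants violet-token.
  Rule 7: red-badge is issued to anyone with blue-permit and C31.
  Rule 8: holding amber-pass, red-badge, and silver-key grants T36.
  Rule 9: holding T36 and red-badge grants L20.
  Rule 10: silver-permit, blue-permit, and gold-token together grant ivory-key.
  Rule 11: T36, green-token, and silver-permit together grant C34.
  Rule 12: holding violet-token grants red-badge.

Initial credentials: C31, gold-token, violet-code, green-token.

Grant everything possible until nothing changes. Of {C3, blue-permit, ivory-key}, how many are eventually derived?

2

Holding C31, gold-token, and violet-code grants silver-permit (Rule 1).
Holding silver-permit grants blue-permit (Rule 4).
Holding silver-permit, blue-permit, and gold-token grants ivory-key (Rule 10).
No rule produces C3, and it is not given.
blue-permit: reached.
ivory-key: reached.
Reached: blue-permit and ivory-key — 2 of the 3.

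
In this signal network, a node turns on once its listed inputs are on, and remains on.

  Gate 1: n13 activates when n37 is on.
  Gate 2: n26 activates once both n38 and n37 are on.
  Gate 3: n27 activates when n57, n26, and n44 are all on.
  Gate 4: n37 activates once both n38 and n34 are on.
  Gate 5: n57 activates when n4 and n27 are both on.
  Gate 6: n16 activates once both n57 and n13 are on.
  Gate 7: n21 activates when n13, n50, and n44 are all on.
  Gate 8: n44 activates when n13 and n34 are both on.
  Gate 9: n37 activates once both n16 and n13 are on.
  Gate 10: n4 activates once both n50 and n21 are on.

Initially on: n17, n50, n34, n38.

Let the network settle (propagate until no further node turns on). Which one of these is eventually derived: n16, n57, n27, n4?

Gate 4: n38 and n34 on → n37 on.
n37 is on, so n13 activates (Gate 1).
Gate 8: n13 and n34 on → n44 on.
Gate 7: n13, n50, and n44 on → n21 on.
n50 and n21 are on, so n4 activates (Gate 10).
n16 would need n57 and n13 (Gate 6), but n57 never turns on. n57 would need n4 and n27 (Gate 5), but n27 never turns on. n27 would need n57, n26, and n44 (Gate 3), but n57 never turns on.

n4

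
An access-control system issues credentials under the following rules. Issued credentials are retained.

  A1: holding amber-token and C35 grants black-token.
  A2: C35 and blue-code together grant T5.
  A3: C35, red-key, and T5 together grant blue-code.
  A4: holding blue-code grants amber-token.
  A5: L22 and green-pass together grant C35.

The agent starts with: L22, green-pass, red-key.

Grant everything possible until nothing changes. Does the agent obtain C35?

Holding L22 and green-pass grants C35 (A5).

Yes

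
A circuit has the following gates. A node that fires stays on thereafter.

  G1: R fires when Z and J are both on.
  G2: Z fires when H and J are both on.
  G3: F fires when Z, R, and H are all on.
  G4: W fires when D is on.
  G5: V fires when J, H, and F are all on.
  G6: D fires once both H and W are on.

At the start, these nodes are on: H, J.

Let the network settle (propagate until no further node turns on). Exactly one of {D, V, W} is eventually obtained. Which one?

V

H and J are on, so Z fires (G2).
G1: Z and J on → R on.
G3: Z, R, and H on → F on.
J, H, and F are on, so V fires (G5).
D would need H and W (G6), but W never turns on. W would need D (G4), but D never turns on.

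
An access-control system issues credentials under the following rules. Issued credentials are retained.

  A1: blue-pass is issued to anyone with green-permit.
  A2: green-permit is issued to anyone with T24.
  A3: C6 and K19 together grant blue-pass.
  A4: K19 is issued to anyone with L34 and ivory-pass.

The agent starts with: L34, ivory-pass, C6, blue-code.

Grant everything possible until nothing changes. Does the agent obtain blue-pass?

Yes

Holding L34 and ivory-pass grants K19 (A4).
Holding C6 and K19 grants blue-pass (A3).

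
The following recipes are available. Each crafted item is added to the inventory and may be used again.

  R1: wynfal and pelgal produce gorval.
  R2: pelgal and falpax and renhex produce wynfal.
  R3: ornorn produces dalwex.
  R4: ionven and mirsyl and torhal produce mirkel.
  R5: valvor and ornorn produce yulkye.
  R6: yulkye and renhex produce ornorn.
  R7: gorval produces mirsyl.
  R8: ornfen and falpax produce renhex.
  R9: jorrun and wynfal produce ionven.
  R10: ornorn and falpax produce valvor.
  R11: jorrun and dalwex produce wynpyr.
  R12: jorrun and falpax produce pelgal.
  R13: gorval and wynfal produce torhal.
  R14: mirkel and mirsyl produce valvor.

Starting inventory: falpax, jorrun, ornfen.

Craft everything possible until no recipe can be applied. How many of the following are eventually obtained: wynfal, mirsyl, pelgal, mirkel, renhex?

5

jorrun and falpax → pelgal (R12).
Using R8, ornfen and falpax make renhex.
Using R2, pelgal, falpax, and renhex make wynfal.
Using R1, wynfal and pelgal make gorval.
Using R9, jorrun and wynfal make ionven.
Using R7, gorval makes mirsyl.
Using R13, gorval and wynfal make torhal.
ionven and mirsyl and torhal → mirkel (R4).
wynfal: reached.
mirsyl: reached.
pelgal: reached.
mirkel: reached.
renhex: reached.
All 5 are reached.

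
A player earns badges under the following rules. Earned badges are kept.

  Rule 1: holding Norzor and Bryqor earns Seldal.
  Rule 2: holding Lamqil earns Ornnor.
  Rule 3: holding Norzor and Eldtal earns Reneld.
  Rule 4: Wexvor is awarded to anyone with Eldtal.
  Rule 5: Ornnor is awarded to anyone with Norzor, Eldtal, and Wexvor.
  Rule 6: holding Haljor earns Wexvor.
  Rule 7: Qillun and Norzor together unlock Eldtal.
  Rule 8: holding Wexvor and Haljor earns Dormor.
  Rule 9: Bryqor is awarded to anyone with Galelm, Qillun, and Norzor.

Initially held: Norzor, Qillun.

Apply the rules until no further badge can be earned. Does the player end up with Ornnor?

Yes

With Qillun and Norzor, Eldtal is earned (Rule 7).
With Eldtal, Wexvor is earned (Rule 4).
With Norzor, Eldtal, and Wexvor, Ornnor is earned (Rule 5).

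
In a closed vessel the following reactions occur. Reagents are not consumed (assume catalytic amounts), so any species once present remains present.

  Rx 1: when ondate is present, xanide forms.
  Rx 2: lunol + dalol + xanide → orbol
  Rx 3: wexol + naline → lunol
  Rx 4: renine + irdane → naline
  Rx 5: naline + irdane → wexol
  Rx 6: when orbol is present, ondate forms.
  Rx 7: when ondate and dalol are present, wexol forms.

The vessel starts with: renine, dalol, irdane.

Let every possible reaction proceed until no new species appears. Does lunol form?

renine and irdane present → naline forms (Rx 4).
naline and irdane present → wexol forms (Rx 5).
wexol and naline present → lunol forms (Rx 3).

Yes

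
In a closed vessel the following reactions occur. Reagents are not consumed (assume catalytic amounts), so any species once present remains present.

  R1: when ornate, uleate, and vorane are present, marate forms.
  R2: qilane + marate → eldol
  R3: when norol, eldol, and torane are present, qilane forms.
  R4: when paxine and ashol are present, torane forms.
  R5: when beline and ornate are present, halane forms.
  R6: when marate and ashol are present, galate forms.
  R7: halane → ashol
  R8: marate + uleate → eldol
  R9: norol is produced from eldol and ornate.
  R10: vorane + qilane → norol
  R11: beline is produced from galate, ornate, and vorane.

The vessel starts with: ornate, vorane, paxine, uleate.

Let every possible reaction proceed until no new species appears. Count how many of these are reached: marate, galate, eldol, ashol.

2

ornate, uleate, and vorane present → marate forms (R1).
marate and uleate present → eldol forms (R8).
marate: reached.
galate would need marate and ashol (R6), but ashol never forms.
eldol: reached.
ashol would need halane (R7), but halane never forms.
Reached: marate and eldol — 2 of the 4.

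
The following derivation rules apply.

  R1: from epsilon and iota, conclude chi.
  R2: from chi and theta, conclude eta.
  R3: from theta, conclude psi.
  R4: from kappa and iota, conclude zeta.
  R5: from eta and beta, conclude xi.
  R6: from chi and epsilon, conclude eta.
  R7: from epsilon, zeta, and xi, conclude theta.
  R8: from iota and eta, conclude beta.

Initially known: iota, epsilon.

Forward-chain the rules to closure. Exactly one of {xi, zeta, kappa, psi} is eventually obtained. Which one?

epsilon and iota hold, so chi follows (R1).
chi and epsilon hold, so eta follows (R6).
iota and eta hold, so beta follows (R8).
eta and beta hold, so xi follows (R5).
zeta would need kappa and iota (R4), but kappa is never established. psi would need theta (R3), but theta is never established. No rule produces kappa, and it is not given.

xi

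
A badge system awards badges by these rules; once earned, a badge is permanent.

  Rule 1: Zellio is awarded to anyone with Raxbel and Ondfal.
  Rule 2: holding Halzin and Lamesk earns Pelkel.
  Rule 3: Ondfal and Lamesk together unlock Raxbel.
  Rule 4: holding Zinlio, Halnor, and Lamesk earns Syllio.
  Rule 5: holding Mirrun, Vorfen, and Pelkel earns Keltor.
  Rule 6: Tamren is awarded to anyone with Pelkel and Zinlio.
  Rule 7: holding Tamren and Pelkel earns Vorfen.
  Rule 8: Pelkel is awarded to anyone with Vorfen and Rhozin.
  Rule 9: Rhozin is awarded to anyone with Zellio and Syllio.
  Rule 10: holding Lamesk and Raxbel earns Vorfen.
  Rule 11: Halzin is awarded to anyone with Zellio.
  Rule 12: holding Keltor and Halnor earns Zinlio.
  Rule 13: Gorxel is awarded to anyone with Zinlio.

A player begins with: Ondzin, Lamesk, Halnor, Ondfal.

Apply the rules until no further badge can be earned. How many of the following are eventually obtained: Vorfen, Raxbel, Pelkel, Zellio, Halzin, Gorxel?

With Ondfal and Lamesk, Raxbel is earned (Rule 3).
With Lamesk and Raxbel, Vorfen is earned (Rule 10).
With Raxbel and Ondfal, Zellio is earned (Rule 1).
With Zellio, Halzin is earned (Rule 11).
With Halzin and Lamesk, Pelkel is earned (Rule 2).
Vorfen: reached.
Raxbel: reached.
Pelkel: reached.
Zellio: reached.
Halzin: reached.
Gorxel would need Zinlio (Rule 13), but Zinlio is never earned.
Reached: Vorfen, Raxbel, Pelkel, Zellio, and Halzin — 5 of the 6.

5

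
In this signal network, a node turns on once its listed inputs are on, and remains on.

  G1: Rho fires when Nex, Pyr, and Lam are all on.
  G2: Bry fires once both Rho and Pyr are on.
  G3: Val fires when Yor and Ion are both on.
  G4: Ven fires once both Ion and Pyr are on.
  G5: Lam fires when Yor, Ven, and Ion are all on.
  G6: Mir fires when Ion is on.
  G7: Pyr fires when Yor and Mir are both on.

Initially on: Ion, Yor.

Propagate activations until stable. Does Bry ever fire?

No

Bry would need Rho and Pyr (G2), but Rho never turns on.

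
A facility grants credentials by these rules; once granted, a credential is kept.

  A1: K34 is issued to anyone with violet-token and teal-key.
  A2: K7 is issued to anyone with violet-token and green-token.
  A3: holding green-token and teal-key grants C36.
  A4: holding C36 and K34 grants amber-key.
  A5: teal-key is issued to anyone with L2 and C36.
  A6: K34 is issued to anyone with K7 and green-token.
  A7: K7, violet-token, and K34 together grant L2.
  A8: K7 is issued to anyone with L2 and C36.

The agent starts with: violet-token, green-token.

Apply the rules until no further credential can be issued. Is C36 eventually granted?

No

C36 would need green-token and teal-key (A3), but teal-key is never granted.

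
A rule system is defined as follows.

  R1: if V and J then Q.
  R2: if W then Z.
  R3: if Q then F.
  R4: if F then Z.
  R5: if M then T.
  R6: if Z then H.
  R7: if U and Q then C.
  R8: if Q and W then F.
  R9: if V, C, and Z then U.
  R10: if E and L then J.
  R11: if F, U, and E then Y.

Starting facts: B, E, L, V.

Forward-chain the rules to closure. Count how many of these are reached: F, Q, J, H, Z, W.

From E and L, R10 gives J.
V and J hold, so Q follows (R1).
From Q, R3 gives F.
From F, R4 gives Z.
Z holds, so H follows (R6).
F: reached.
Q: reached.
J: reached.
H: reached.
Z: reached.
No rule produces W, and it is not given.
Reached: F, Q, J, H, and Z — 5 of the 6.

5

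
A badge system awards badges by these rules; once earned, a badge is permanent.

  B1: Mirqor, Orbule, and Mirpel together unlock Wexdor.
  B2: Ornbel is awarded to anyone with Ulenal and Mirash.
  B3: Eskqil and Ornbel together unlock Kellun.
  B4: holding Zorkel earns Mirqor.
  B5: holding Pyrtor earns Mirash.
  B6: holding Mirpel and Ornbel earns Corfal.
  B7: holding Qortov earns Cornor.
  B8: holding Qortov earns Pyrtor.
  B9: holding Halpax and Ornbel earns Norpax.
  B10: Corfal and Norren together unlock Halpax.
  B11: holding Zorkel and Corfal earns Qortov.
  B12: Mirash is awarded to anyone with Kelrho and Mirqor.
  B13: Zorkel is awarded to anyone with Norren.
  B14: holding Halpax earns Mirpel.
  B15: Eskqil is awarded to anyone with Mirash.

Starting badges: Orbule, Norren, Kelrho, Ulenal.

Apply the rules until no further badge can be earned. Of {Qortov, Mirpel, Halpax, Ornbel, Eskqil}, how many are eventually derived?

With Norren, Zorkel is earned (B13).
With Zorkel, Mirqor is earned (B4).
With Kelrho and Mirqor, Mirash is earned (B12).
With Ulenal and Mirash, Ornbel is earned (B2).
With Mirash, Eskqil is earned (B15).
Qortov would need Zorkel and Corfal (B11), but Corfal is never earned.
Mirpel would need Halpax (B14), but Halpax is never earned.
Halpax would need Corfal and Norren (B10), but Corfal is never earned.
Ornbel: reached.
Eskqil: reached.
Reached: Ornbel and Eskqil — 2 of the 5.

2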